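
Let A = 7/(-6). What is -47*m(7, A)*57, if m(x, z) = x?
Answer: -18753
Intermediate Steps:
A = -7/6 (A = 7*(-1/6) = -7/6 ≈ -1.1667)
-47*m(7, A)*57 = -47*7*57 = -329*57 = -18753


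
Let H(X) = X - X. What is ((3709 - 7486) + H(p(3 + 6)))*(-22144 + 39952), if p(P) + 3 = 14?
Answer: -67260816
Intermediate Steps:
p(P) = 11 (p(P) = -3 + 14 = 11)
H(X) = 0
((3709 - 7486) + H(p(3 + 6)))*(-22144 + 39952) = ((3709 - 7486) + 0)*(-22144 + 39952) = (-3777 + 0)*17808 = -3777*17808 = -67260816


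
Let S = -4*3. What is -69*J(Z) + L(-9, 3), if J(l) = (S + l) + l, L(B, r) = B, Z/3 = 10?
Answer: -3321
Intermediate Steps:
Z = 30 (Z = 3*10 = 30)
S = -12
J(l) = -12 + 2*l (J(l) = (-12 + l) + l = -12 + 2*l)
-69*J(Z) + L(-9, 3) = -69*(-12 + 2*30) - 9 = -69*(-12 + 60) - 9 = -69*48 - 9 = -3312 - 9 = -3321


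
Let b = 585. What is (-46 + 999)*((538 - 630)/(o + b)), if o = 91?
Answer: -21919/169 ≈ -129.70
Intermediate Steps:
(-46 + 999)*((538 - 630)/(o + b)) = (-46 + 999)*((538 - 630)/(91 + 585)) = 953*(-92/676) = 953*(-92*1/676) = 953*(-23/169) = -21919/169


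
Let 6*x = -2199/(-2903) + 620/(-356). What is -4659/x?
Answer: 3611195559/127127 ≈ 28406.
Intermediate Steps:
x = -127127/775101 (x = (-2199/(-2903) + 620/(-356))/6 = (-2199*(-1/2903) + 620*(-1/356))/6 = (2199/2903 - 155/89)/6 = (⅙)*(-254254/258367) = -127127/775101 ≈ -0.16401)
-4659/x = -4659/(-127127/775101) = -4659*(-775101/127127) = 3611195559/127127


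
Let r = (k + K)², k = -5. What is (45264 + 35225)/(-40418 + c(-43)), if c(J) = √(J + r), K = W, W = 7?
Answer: -3253204402/1633614763 - 80489*I*√39/1633614763 ≈ -1.9914 - 0.00030769*I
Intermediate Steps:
K = 7
r = 4 (r = (-5 + 7)² = 2² = 4)
c(J) = √(4 + J) (c(J) = √(J + 4) = √(4 + J))
(45264 + 35225)/(-40418 + c(-43)) = (45264 + 35225)/(-40418 + √(4 - 43)) = 80489/(-40418 + √(-39)) = 80489/(-40418 + I*√39)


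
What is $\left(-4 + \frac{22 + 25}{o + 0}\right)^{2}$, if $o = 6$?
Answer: $\frac{529}{36} \approx 14.694$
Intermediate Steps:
$\left(-4 + \frac{22 + 25}{o + 0}\right)^{2} = \left(-4 + \frac{22 + 25}{6 + 0}\right)^{2} = \left(-4 + \frac{47}{6}\right)^{2} = \left(\frac{23}{6}\right)^{2} = \frac{529}{36}$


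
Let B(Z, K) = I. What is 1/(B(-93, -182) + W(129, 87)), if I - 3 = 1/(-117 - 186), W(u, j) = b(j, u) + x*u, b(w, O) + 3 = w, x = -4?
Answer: -303/129988 ≈ -0.0023310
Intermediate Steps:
b(w, O) = -3 + w
W(u, j) = -3 + j - 4*u (W(u, j) = (-3 + j) - 4*u = -3 + j - 4*u)
I = 908/303 (I = 3 + 1/(-117 - 186) = 3 + 1/(-303) = 3 - 1/303 = 908/303 ≈ 2.9967)
B(Z, K) = 908/303
1/(B(-93, -182) + W(129, 87)) = 1/(908/303 + (-3 + 87 - 4*129)) = 1/(908/303 + (-3 + 87 - 516)) = 1/(908/303 - 432) = 1/(-129988/303) = -303/129988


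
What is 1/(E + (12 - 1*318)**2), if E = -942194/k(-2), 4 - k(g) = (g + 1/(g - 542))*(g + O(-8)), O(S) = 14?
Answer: 3811/228708412 ≈ 1.6663e-5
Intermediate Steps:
k(g) = 4 - (14 + g)*(g + 1/(-542 + g)) (k(g) = 4 - (g + 1/(g - 542))*(g + 14) = 4 - (g + 1/(-542 + g))*(14 + g) = 4 - (14 + g)*(g + 1/(-542 + g)))
E = -128138384/3811 (E = -942194*(-542 - 2)/(-2182 - 1*(-2)**3 + 528*(-2)**2 + 7591*(-2)) = -942194*(-544/(-2182 - 1*(-8) + 528*4 - 15182)) = -942194*(-544/(-2182 + 8 + 2112 - 15182)) = -942194/((-1/544*(-15244))) = -942194/3811/136 = -942194*136/3811 = -128138384/3811 ≈ -33623.)
1/(E + (12 - 1*318)**2) = 1/(-128138384/3811 + (12 - 1*318)**2) = 1/(-128138384/3811 + (12 - 318)**2) = 1/(-128138384/3811 + (-306)**2) = 1/(-128138384/3811 + 93636) = 1/(228708412/3811) = 3811/228708412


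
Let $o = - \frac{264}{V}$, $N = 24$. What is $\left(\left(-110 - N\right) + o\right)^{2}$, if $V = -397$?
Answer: $\frac{2802008356}{157609} \approx 17778.0$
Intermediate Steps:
$o = \frac{264}{397}$ ($o = - \frac{264}{-397} = \left(-264\right) \left(- \frac{1}{397}\right) = \frac{264}{397} \approx 0.66499$)
$\left(\left(-110 - N\right) + o\right)^{2} = \left(\left(-110 - 24\right) + \frac{264}{397}\right)^{2} = \left(-134 + \frac{264}{397}\right)^{2} = \left(- \frac{52934}{397}\right)^{2} = \frac{2802008356}{157609}$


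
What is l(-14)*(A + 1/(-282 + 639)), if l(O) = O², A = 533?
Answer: 5327896/51 ≈ 1.0447e+5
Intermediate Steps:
l(-14)*(A + 1/(-282 + 639)) = (-14)²*(533 + 1/(-282 + 639)) = 196*(533 + 1/357) = 196*(190282/357) = 5327896/51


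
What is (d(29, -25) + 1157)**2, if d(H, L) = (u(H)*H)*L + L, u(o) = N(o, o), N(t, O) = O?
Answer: 395731449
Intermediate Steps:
u(o) = o
d(H, L) = L + L*H**2 (d(H, L) = (H*H)*L + L = H**2*L + L = L*H**2 + L = L + L*H**2)
(d(29, -25) + 1157)**2 = (-25*(1 + 29**2) + 1157)**2 = (-25*(1 + 841) + 1157)**2 = (-25*842 + 1157)**2 = (-21050 + 1157)**2 = (-19893)**2 = 395731449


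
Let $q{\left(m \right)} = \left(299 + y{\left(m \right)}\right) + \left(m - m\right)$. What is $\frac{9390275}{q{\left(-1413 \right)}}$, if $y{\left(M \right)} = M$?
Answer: $- \frac{9390275}{1114} \approx -8429.3$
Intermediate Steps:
$q{\left(m \right)} = 299 + m$ ($q{\left(m \right)} = \left(299 + m\right) + \left(m - m\right) = \left(299 + m\right) + 0 = 299 + m$)
$\frac{9390275}{q{\left(-1413 \right)}} = \frac{9390275}{299 - 1413} = \frac{9390275}{-1114} = 9390275 \left(- \frac{1}{1114}\right) = - \frac{9390275}{1114}$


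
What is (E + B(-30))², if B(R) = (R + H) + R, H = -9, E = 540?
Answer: 221841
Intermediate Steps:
B(R) = -9 + 2*R (B(R) = (R - 9) + R = (-9 + R) + R = -9 + 2*R)
(E + B(-30))² = (540 + (-9 + 2*(-30)))² = (540 + (-9 - 60))² = (540 - 69)² = 471² = 221841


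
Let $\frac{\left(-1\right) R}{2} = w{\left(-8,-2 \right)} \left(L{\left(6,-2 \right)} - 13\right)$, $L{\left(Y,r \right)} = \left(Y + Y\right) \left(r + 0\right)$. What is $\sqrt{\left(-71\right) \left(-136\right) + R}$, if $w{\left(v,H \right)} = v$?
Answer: $2 \sqrt{2266} \approx 95.205$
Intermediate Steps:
$L{\left(Y,r \right)} = 2 Y r$
$R = -592$ ($R = - 2 \left(- 8 \left(2 \cdot 6 \left(-2\right) - 13\right)\right) = - 2 \left(- 8 \left(-24 - 13\right)\right) = - 2 \left(\left(-8\right) \left(-37\right)\right) = \left(-2\right) 296 = -592$)
$\sqrt{\left(-71\right) \left(-136\right) + R} = \sqrt{\left(-71\right) \left(-136\right) - 592} = \sqrt{9656 - 592} = \sqrt{9064} = 2 \sqrt{2266}$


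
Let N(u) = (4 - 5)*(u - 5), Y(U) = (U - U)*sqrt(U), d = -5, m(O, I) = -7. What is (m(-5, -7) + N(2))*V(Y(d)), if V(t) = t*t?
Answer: 0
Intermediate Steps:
Y(U) = 0 (Y(U) = 0*sqrt(U) = 0)
V(t) = t**2
N(u) = 5 - u (N(u) = -(-5 + u) = 5 - u)
(m(-5, -7) + N(2))*V(Y(d)) = (-7 + (5 - 1*2))*0**2 = (-7 + (5 - 2))*0 = (-7 + 3)*0 = -4*0 = 0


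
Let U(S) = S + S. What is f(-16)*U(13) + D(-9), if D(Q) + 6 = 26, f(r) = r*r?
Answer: 6676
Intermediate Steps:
U(S) = 2*S
f(r) = r²
D(Q) = 20 (D(Q) = -6 + 26 = 20)
f(-16)*U(13) + D(-9) = (-16)²*(2*13) + 20 = 256*26 + 20 = 6656 + 20 = 6676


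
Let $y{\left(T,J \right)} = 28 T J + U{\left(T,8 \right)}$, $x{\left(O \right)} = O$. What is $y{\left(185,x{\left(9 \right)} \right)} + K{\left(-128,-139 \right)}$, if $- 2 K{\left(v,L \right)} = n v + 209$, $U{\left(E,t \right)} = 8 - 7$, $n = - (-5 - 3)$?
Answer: $\frac{94057}{2} \approx 47029.0$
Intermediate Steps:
$n = 8$ ($n = \left(-1\right) \left(-8\right) = 8$)
$U{\left(E,t \right)} = 1$
$K{\left(v,L \right)} = - \frac{209}{2} - 4 v$ ($K{\left(v,L \right)} = - \frac{8 v + 209}{2} = - \frac{209 + 8 v}{2} = - \frac{209}{2} - 4 v$)
$y{\left(T,J \right)} = 1 + 28 J T$ ($y{\left(T,J \right)} = 28 T J + 1 = 28 J T + 1 = 1 + 28 J T$)
$y{\left(185,x{\left(9 \right)} \right)} + K{\left(-128,-139 \right)} = \left(1 + 28 \cdot 9 \cdot 185\right) - - \frac{815}{2} = \left(1 + 46620\right) + \left(- \frac{209}{2} + 512\right) = 46621 + \frac{815}{2} = \frac{94057}{2}$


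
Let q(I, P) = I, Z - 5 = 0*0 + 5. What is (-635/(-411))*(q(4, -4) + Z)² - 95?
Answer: 85415/411 ≈ 207.82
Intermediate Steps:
Z = 10 (Z = 5 + (0*0 + 5) = 5 + (0 + 5) = 5 + 5 = 10)
(-635/(-411))*(q(4, -4) + Z)² - 95 = (-635/(-411))*(4 + 10)² - 95 = -635*(-1/411)*14² - 95 = (635/411)*196 - 95 = 124460/411 - 95 = 85415/411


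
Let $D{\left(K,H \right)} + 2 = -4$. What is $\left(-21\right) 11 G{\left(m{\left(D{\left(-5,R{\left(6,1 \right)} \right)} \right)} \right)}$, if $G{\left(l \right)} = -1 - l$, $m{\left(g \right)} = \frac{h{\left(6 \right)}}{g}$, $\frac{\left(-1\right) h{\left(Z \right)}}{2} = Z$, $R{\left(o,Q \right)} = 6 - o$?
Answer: $693$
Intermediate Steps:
$h{\left(Z \right)} = - 2 Z$
$D{\left(K,H \right)} = -6$ ($D{\left(K,H \right)} = -2 - 4 = -6$)
$m{\left(g \right)} = - \frac{12}{g}$ ($m{\left(g \right)} = \frac{\left(-2\right) 6}{g} = - \frac{12}{g}$)
$\left(-21\right) 11 G{\left(m{\left(D{\left(-5,R{\left(6,1 \right)} \right)} \right)} \right)} = \left(-21\right) 11 \left(-1 - - \frac{12}{-6}\right) = - 231 \left(-1 - \left(-12\right) \left(- \frac{1}{6}\right)\right) = - 231 \left(-1 - 2\right) = \left(-231\right) \left(-3\right) = 693$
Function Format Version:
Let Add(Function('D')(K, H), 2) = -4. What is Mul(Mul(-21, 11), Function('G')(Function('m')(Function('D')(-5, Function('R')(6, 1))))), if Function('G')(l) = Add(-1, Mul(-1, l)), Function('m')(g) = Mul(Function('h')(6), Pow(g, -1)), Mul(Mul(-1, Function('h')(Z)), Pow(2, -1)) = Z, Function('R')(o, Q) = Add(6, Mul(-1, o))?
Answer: 693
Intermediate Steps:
Function('h')(Z) = Mul(-2, Z)
Function('D')(K, H) = -6 (Function('D')(K, H) = Add(-2, -4) = -6)
Function('m')(g) = Mul(-12, Pow(g, -1)) (Function('m')(g) = Mul(Mul(-2, 6), Pow(g, -1)) = Mul(-12, Pow(g, -1)))
Mul(Mul(-21, 11), Function('G')(Function('m')(Function('D')(-5, Function('R')(6, 1))))) = Mul(Mul(-21, 11), Add(-1, Mul(-1, Mul(-12, Pow(-6, -1))))) = Mul(-231, Add(-1, Mul(-1, Mul(-12, Rational(-1, 6))))) = Mul(-231, Add(-1, Mul(-1, 2))) = Mul(-231, Add(-1, -2)) = Mul(-231, -3) = 693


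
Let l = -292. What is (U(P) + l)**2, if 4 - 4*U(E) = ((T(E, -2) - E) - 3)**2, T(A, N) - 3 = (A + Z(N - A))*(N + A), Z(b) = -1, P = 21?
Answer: 16911702025/16 ≈ 1.0570e+9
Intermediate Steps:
T(A, N) = 3 + (-1 + A)*(A + N) (T(A, N) = 3 + (A - 1)*(N + A) = 3 + (-1 + A)*(A + N))
U(E) = 1 - (2 + E**2 - 4*E)**2/4 (U(E) = 1 - (((3 + E**2 - E - 1*(-2) + E*(-2)) - E) - 3)**2/4 = 1 - (((3 + E**2 - E + 2 - 2*E) - E) - 3)**2/4 = 1 - (((5 + E**2 - 3*E) - E) - 3)**2/4 = 1 - ((5 + E**2 - 4*E) - 3)**2/4 = 1 - (2 + E**2 - 4*E)**2/4)
(U(P) + l)**2 = ((1 - (2 + 21**2 - 4*21)**2/4) - 292)**2 = ((1 - (2 + 441 - 84)**2/4) - 292)**2 = ((1 - 1/4*359**2) - 292)**2 = ((1 - 1/4*128881) - 292)**2 = ((1 - 128881/4) - 292)**2 = (-128877/4 - 292)**2 = (-130045/4)**2 = 16911702025/16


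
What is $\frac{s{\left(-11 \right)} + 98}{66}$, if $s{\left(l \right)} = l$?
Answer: $\frac{29}{22} \approx 1.3182$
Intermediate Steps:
$\frac{s{\left(-11 \right)} + 98}{66} = \frac{-11 + 98}{66} = \frac{1}{66} \cdot 87 = \frac{29}{22}$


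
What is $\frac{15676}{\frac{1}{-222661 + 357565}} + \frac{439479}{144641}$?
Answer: $\frac{305880293437143}{144641} \approx 2.1148 \cdot 10^{9}$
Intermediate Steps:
$\frac{15676}{\frac{1}{-222661 + 357565}} + \frac{439479}{144641} = \frac{15676}{\frac{1}{134904}} + 439479 \cdot \frac{1}{144641} = 15676 \frac{1}{\frac{1}{134904}} + \frac{439479}{144641} = 15676 \cdot 134904 + \frac{439479}{144641} = 2114755104 + \frac{439479}{144641} = \frac{305880293437143}{144641}$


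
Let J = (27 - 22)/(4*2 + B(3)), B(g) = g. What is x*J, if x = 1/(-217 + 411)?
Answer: 5/2134 ≈ 0.0023430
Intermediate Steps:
x = 1/194 ≈ 0.0051546
J = 5/11 (J = (27 - 22)/(4*2 + 3) = 5/(8 + 3) = 5/11 ≈ 0.45455)
x*J = (1/194)*(5/11) = 5/2134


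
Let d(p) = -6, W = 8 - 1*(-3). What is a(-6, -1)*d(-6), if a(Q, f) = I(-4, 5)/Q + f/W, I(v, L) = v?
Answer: -38/11 ≈ -3.4545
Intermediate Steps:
W = 11 (W = 8 + 3 = 11)
a(Q, f) = -4/Q + f/11
a(-6, -1)*d(-6) = (-4/(-6) + (1/11)*(-1))*(-6) = (-4*(-1/6) - 1/11)*(-6) = (2/3 - 1/11)*(-6) = (19/33)*(-6) = -38/11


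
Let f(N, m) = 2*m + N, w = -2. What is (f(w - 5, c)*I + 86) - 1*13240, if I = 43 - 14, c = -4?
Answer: -13589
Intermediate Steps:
I = 29
f(N, m) = N + 2*m
(f(w - 5, c)*I + 86) - 1*13240 = (((-2 - 5) + 2*(-4))*29 + 86) - 1*13240 = ((-7 - 8)*29 + 86) - 13240 = (-15*29 + 86) - 13240 = (-435 + 86) - 13240 = -349 - 13240 = -13589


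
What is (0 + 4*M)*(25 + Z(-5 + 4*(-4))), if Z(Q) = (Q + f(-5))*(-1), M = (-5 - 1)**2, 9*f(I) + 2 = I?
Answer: 6736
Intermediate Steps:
f(I) = -2/9 + I/9
M = 36 (M = (-6)**2 = 36)
Z(Q) = 7/9 - Q (Z(Q) = (Q + (-2/9 + (1/9)*(-5)))*(-1) = (Q + (-2/9 - 5/9))*(-1) = (Q - 7/9)*(-1) = (-7/9 + Q)*(-1) = 7/9 - Q)
(0 + 4*M)*(25 + Z(-5 + 4*(-4))) = (0 + 4*36)*(25 + (7/9 - (-5 + 4*(-4)))) = (0 + 144)*(25 + (7/9 - (-5 - 16))) = 144*(25 + (7/9 - 1*(-21))) = 144*(25 + (7/9 + 21)) = 144*(25 + 196/9) = 144*(421/9) = 6736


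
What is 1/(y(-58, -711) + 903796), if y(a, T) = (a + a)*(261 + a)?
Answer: 1/880248 ≈ 1.1360e-6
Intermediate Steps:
y(a, T) = 2*a*(261 + a) (y(a, T) = (2*a)*(261 + a) = 2*a*(261 + a))
1/(y(-58, -711) + 903796) = 1/(2*(-58)*(261 - 58) + 903796) = 1/(2*(-58)*203 + 903796) = 1/(-23548 + 903796) = 1/880248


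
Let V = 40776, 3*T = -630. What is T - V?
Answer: -40986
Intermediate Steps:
T = -210 (T = (⅓)*(-630) = -210)
T - V = -210 - 1*40776 = -210 - 40776 = -40986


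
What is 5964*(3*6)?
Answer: 107352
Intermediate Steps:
5964*(3*6) = 5964*18 = 107352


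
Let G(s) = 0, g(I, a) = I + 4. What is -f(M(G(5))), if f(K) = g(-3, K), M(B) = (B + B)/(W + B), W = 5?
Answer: -1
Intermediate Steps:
g(I, a) = 4 + I
M(B) = 2*B/(5 + B) (M(B) = (B + B)/(5 + B) = (2*B)/(5 + B) = 2*B/(5 + B))
f(K) = 1 (f(K) = 4 - 3 = 1)
-f(M(G(5))) = -1*1 = -1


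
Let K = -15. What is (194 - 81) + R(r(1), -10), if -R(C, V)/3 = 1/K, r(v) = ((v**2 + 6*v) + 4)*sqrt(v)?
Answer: 566/5 ≈ 113.20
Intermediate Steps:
r(v) = sqrt(v)*(4 + v**2 + 6*v) (r(v) = (4 + v**2 + 6*v)*sqrt(v) = sqrt(v)*(4 + v**2 + 6*v))
R(C, V) = 1/5 (R(C, V) = -3/(-15) = -3*(-1/15) = 1/5)
(194 - 81) + R(r(1), -10) = (194 - 81) + 1/5 = 113 + 1/5 = 566/5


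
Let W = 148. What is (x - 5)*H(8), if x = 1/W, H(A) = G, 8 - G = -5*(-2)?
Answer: 739/74 ≈ 9.9865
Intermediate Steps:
G = -2 (G = 8 - (-5)*(-2) = 8 - 1*10 = 8 - 10 = -2)
H(A) = -2
x = 1/148 ≈ 0.0067568
(x - 5)*H(8) = (1/148 - 5)*(-2) = -739/148*(-2) = 739/74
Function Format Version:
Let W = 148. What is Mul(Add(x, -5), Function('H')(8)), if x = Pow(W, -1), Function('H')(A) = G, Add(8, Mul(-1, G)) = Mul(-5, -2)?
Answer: Rational(739, 74) ≈ 9.9865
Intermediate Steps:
G = -2 (G = Add(8, Mul(-1, Mul(-5, -2))) = Add(8, Mul(-1, 10)) = Add(8, -10) = -2)
Function('H')(A) = -2
x = Rational(1, 148) (x = Pow(148, -1) = Rational(1, 148) ≈ 0.0067568)
Mul(Add(x, -5), Function('H')(8)) = Mul(Add(Rational(1, 148), -5), -2) = Mul(Rational(-739, 148), -2) = Rational(739, 74)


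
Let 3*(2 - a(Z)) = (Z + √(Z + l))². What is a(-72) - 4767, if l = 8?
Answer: -19415/3 + 384*I ≈ -6471.7 + 384.0*I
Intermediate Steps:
a(Z) = 2 - (Z + √(8 + Z))²/3 (a(Z) = 2 - (Z + √(Z + 8))²/3 = 2 - (Z + √(8 + Z))²/3)
a(-72) - 4767 = (2 - (-72 + √(8 - 72))²/3) - 4767 = (2 - (-72 + √(-64))²/3) - 4767 = (2 - (-72 + 8*I)²/3) - 4767 = -4765 - (-72 + 8*I)²/3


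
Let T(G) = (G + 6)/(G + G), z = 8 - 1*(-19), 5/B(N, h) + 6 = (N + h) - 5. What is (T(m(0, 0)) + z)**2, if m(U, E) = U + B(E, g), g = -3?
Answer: 36481/100 ≈ 364.81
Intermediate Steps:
B(N, h) = 5/(-11 + N + h) (B(N, h) = 5/(-6 + ((N + h) - 5)) = 5/(-6 + (-5 + N + h)) = 5/(-11 + N + h))
m(U, E) = U + 5/(-14 + E) (m(U, E) = U + 5/(-11 + E - 3) = U + 5/(-14 + E))
z = 27 (z = 8 + 19 = 27)
T(G) = (6 + G)/(2*G) (T(G) = (6 + G)/((2*G)) = (6 + G)*(1/(2*G)) = (6 + G)/(2*G))
(T(m(0, 0)) + z)**2 = ((6 + (5 + 0*(-14 + 0))/(-14 + 0))/(2*(((5 + 0*(-14 + 0))/(-14 + 0)))) + 27)**2 = ((6 + (5 + 0*(-14))/(-14))/(2*(((5 + 0*(-14))/(-14)))) + 27)**2 = ((6 - (5 + 0)/14)/(2*((-(5 + 0)/14))) + 27)**2 = ((6 - 1/14*5)/(2*((-1/14*5))) + 27)**2 = ((6 - 5/14)/(2*(-5/14)) + 27)**2 = ((1/2)*(-14/5)*(79/14) + 27)**2 = (-79/10 + 27)**2 = (191/10)**2 = 36481/100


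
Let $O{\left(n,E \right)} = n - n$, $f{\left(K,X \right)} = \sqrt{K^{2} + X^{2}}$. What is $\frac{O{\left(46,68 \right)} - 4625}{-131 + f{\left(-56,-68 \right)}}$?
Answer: $\frac{605875}{9401} + \frac{18500 \sqrt{485}}{9401} \approx 107.79$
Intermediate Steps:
$O{\left(n,E \right)} = 0$
$\frac{O{\left(46,68 \right)} - 4625}{-131 + f{\left(-56,-68 \right)}} = \frac{0 - 4625}{-131 + \sqrt{\left(-56\right)^{2} + \left(-68\right)^{2}}} = - \frac{4625}{-131 + \sqrt{3136 + 4624}} = - \frac{4625}{-131 + \sqrt{7760}} = - \frac{4625}{-131 + 4 \sqrt{485}}$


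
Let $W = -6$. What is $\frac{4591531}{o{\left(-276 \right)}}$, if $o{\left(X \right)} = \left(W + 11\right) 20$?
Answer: $\frac{4591531}{100} \approx 45915.0$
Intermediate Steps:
$o{\left(X \right)} = 100$ ($o{\left(X \right)} = \left(-6 + 11\right) 20 = 5 \cdot 20 = 100$)
$\frac{4591531}{o{\left(-276 \right)}} = \frac{4591531}{100}$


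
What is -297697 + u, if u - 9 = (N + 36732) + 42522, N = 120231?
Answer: -98203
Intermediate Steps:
u = 199494 (u = 9 + ((120231 + 36732) + 42522) = 9 + (156963 + 42522) = 9 + 199485 = 199494)
-297697 + u = -297697 + 199494 = -98203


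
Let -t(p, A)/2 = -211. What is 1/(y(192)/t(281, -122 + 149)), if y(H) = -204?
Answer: -211/102 ≈ -2.0686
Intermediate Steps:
t(p, A) = 422 (t(p, A) = -2*(-211) = 422)
1/(y(192)/t(281, -122 + 149)) = 1/(-204/422) = 1/(-204*1/422) = 1/(-102/211) = -211/102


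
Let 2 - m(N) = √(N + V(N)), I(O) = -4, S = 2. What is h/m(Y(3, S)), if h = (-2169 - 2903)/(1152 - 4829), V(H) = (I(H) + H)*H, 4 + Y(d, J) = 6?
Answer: 5072/11031 + 2536*I*√2/11031 ≈ 0.45979 + 0.32512*I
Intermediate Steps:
Y(d, J) = 2 (Y(d, J) = -4 + 6 = 2)
V(H) = H*(-4 + H) (V(H) = (-4 + H)*H = H*(-4 + H))
m(N) = 2 - √(N + N*(-4 + N))
h = 5072/3677 (h = -5072/(-3677) = -5072*(-1/3677) = 5072/3677 ≈ 1.3794)
h/m(Y(3, S)) = 5072/(3677*(2 - √(2*(-3 + 2)))) = 5072/(3677*(2 - √(2*(-1)))) = 5072/(3677*(2 - √(-2))) = 5072/(3677*(2 - I*√2))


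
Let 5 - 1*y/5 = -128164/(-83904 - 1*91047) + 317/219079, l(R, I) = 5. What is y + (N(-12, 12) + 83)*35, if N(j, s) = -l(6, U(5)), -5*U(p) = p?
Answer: 15064745829040/5475441447 ≈ 2751.3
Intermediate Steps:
U(p) = -p/5
N(j, s) = -5 (N(j, s) = -1*5 = -5)
y = 116790678730/5475441447 (y = 25 - 5*(-128164/(-83904 - 1*91047) + 317/219079) = 25 - 5*(-128164/(-83904 - 91047) + 317*(1/219079)) = 25 - 5*(-128164/(-174951) + 317/219079) = 25 - 5*(-128164*(-1/174951) + 317/219079) = 25 - 5*(128164/174951 + 317/219079) = 25 - 5*4019071489/5475441447 = 25 - 20095357445/5475441447 = 116790678730/5475441447 ≈ 21.330)
y + (N(-12, 12) + 83)*35 = 116790678730/5475441447 + (-5 + 83)*35 = 116790678730/5475441447 + 78*35 = 116790678730/5475441447 + 2730 = 15064745829040/5475441447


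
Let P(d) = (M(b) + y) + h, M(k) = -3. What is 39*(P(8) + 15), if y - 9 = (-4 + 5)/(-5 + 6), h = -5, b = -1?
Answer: 663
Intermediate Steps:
y = 10 (y = 9 + (-4 + 5)/(-5 + 6) = 9 + 1/1 = 9 + 1*1 = 9 + 1 = 10)
P(d) = 2 (P(d) = (-3 + 10) - 5 = 7 - 5 = 2)
39*(P(8) + 15) = 39*(2 + 15) = 39*17 = 663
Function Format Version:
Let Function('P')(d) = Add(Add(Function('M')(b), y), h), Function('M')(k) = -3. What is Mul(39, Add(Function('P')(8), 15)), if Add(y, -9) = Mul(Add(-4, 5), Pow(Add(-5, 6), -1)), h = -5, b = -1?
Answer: 663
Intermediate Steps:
y = 10 (y = Add(9, Mul(Add(-4, 5), Pow(Add(-5, 6), -1))) = Add(9, Mul(1, Pow(1, -1))) = Add(9, Mul(1, 1)) = Add(9, 1) = 10)
Function('P')(d) = 2 (Function('P')(d) = Add(Add(-3, 10), -5) = Add(7, -5) = 2)
Mul(39, Add(Function('P')(8), 15)) = Mul(39, Add(2, 15)) = Mul(39, 17) = 663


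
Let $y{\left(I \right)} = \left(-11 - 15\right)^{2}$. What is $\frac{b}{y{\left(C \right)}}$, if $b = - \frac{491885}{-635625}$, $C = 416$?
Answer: $\frac{98377}{85936500} \approx 0.0011448$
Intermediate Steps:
$y{\left(I \right)} = 676$ ($y{\left(I \right)} = \left(-26\right)^{2} = 676$)
$b = \frac{98377}{127125}$ ($b = \left(-491885\right) \left(- \frac{1}{635625}\right) = \frac{98377}{127125} \approx 0.77386$)
$\frac{b}{y{\left(C \right)}} = \frac{98377}{127125 \cdot 676} = \frac{98377}{127125} \cdot \frac{1}{676} = \frac{98377}{85936500}$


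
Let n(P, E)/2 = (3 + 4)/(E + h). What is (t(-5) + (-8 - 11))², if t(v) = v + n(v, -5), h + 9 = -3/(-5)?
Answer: 2815684/4489 ≈ 627.24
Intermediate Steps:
h = -42/5 (h = -9 - 3/(-5) = -9 - 3*(-⅕) = -9 + ⅗ = -42/5 ≈ -8.4000)
n(P, E) = 14/(-42/5 + E) (n(P, E) = 2*((3 + 4)/(E - 42/5)) = 2*(7/(-42/5 + E)) = 14/(-42/5 + E))
t(v) = -70/67 + v (t(v) = v + 70/(-42 + 5*(-5)) = v + 70/(-42 - 25) = v + 70/(-67) = v + 70*(-1/67) = v - 70/67 = -70/67 + v)
(t(-5) + (-8 - 11))² = ((-70/67 - 5) + (-8 - 11))² = (-405/67 - 19)² = (-1678/67)² = 2815684/4489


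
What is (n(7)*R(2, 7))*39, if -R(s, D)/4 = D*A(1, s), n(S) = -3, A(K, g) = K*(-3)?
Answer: -9828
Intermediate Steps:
A(K, g) = -3*K
R(s, D) = 12*D (R(s, D) = -4*D*(-3*1) = -4*D*(-3) = -(-12)*D = 12*D)
(n(7)*R(2, 7))*39 = -36*7*39 = -3*84*39 = -252*39 = -9828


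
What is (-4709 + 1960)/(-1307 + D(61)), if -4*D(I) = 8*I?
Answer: 2749/1429 ≈ 1.9237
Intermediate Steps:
D(I) = -2*I
(-4709 + 1960)/(-1307 + D(61)) = (-4709 + 1960)/(-1307 - 2*61) = -2749/(-1307 - 122) = -2749/(-1429) = -2749*(-1/1429) = 2749/1429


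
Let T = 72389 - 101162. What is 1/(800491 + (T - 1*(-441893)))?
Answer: 1/1213611 ≈ 8.2399e-7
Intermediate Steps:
T = -28773
1/(800491 + (T - 1*(-441893))) = 1/(800491 + (-28773 - 1*(-441893))) = 1/(800491 + (-28773 + 441893)) = 1/(800491 + 413120) = 1/1213611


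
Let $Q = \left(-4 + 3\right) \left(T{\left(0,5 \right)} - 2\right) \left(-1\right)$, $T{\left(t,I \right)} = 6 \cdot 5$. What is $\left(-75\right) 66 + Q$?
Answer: $-4922$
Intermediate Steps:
$T{\left(t,I \right)} = 30$
$Q = 28$ ($Q = \left(-4 + 3\right) \left(30 - 2\right) \left(-1\right) = - (30 - 2) \left(-1\right) = \left(-1\right) 28 \left(-1\right) = \left(-28\right) \left(-1\right) = 28$)
$\left(-75\right) 66 + Q = \left(-75\right) 66 + 28 = -4950 + 28 = -4922$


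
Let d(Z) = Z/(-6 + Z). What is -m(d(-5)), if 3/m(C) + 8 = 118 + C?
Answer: -11/405 ≈ -0.027160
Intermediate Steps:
m(C) = 3/(110 + C) (m(C) = 3/(-8 + (118 + C)) = 3/(110 + C))
-m(d(-5)) = -3/(110 - 5/(-6 - 5)) = -3/(110 - 5/(-11)) = -3/(110 - 5*(-1/11)) = -3/(110 + 5/11) = -3/1215/11 = -3*11/1215 = -1*11/405 = -11/405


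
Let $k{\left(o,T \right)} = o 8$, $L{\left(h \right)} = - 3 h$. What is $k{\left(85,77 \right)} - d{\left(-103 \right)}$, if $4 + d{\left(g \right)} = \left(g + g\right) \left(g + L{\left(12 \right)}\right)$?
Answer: $-27950$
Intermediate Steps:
$d{\left(g \right)} = -4 + 2 g \left(-36 + g\right)$ ($d{\left(g \right)} = -4 + \left(g + g\right) \left(g - 36\right) = -4 + 2 g \left(g - 36\right) = -4 + 2 g \left(-36 + g\right)$)
$k{\left(o,T \right)} = 8 o$
$k{\left(85,77 \right)} - d{\left(-103 \right)} = 8 \cdot 85 - \left(-4 - -7416 + 2 \left(-103\right)^{2}\right) = 680 - \left(-4 + 7416 + 2 \cdot 10609\right) = 680 - \left(-4 + 7416 + 21218\right) = 680 - 28630 = -27950$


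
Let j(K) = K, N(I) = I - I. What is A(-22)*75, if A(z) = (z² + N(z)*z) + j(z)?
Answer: 34650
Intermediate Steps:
N(I) = 0
A(z) = z + z² (A(z) = (z² + 0*z) + z = (z² + 0) + z = z² + z = z + z²)
A(-22)*75 = -22*(1 - 22)*75 = -22*(-21)*75 = 462*75 = 34650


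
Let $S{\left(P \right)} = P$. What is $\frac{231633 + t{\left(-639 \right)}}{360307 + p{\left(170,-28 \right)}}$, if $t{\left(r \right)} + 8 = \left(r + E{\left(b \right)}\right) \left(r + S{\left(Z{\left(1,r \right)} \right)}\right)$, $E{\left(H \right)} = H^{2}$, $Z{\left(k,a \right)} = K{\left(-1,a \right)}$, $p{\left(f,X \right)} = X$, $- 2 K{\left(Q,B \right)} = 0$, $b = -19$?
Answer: $\frac{409267}{360279} \approx 1.136$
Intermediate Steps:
$K{\left(Q,B \right)} = 0$ ($K{\left(Q,B \right)} = \left(- \frac{1}{2}\right) 0 = 0$)
$Z{\left(k,a \right)} = 0$
$t{\left(r \right)} = -8 + r \left(361 + r\right)$ ($t{\left(r \right)} = -8 + \left(r + \left(-19\right)^{2}\right) \left(r + 0\right) = -8 + \left(r + 361\right) r = -8 + \left(361 + r\right) r = -8 + r \left(361 + r\right)$)
$\frac{231633 + t{\left(-639 \right)}}{360307 + p{\left(170,-28 \right)}} = \frac{231633 + \left(-8 + \left(-639\right)^{2} + 361 \left(-639\right)\right)}{360307 - 28} = \frac{231633 - -177634}{360279} = \left(231633 + 177634\right) \frac{1}{360279} = 409267 \cdot \frac{1}{360279} = \frac{409267}{360279}$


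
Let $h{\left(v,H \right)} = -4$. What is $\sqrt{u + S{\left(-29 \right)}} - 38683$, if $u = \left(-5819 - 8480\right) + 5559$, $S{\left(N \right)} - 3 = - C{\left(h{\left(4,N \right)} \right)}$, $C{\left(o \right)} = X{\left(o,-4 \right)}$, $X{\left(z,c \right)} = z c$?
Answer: $-38683 + i \sqrt{8753} \approx -38683.0 + 93.557 i$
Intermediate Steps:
$X{\left(z,c \right)} = c z$
$C{\left(o \right)} = - 4 o$
$S{\left(N \right)} = -13$ ($S{\left(N \right)} = 3 - \left(-4\right) \left(-4\right) = 3 - 16 = -13$)
$u = -8740$ ($u = -14299 + 5559 = -8740$)
$\sqrt{u + S{\left(-29 \right)}} - 38683 = \sqrt{-8740 - 13} - 38683 = \sqrt{-8753} - 38683 = i \sqrt{8753} - 38683 = -38683 + i \sqrt{8753}$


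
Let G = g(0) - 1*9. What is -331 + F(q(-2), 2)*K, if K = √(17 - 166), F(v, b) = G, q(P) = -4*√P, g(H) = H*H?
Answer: -331 - 9*I*√149 ≈ -331.0 - 109.86*I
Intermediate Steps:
g(H) = H²
G = -9 (G = 0² - 1*9 = 0 - 9 = -9)
F(v, b) = -9
K = I*√149 (K = √(-149) = I*√149 ≈ 12.207*I)
-331 + F(q(-2), 2)*K = -331 - 9*I*√149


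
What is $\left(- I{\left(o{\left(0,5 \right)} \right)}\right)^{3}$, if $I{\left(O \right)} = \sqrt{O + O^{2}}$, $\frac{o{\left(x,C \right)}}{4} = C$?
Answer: $- 840 \sqrt{105} \approx -8607.4$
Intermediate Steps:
$o{\left(x,C \right)} = 4 C$
$\left(- I{\left(o{\left(0,5 \right)} \right)}\right)^{3} = \left(- \sqrt{4 \cdot 5 \left(1 + 4 \cdot 5\right)}\right)^{3} = \left(- \sqrt{20 \left(1 + 20\right)}\right)^{3} = \left(- \sqrt{20 \cdot 21}\right)^{3} = \left(- \sqrt{420}\right)^{3} = \left(- 2 \sqrt{105}\right)^{3} = - 840 \sqrt{105}$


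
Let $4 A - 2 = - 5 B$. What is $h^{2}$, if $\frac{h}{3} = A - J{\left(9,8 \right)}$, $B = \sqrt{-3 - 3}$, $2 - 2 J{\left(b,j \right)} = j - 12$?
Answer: $- \frac{225}{8} + \frac{225 i \sqrt{6}}{4} \approx -28.125 + 137.78 i$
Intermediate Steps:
$J{\left(b,j \right)} = 7 - \frac{j}{2}$ ($J{\left(b,j \right)} = 1 - \frac{j - 12}{2} = 1 - \frac{-12 + j}{2} = 1 - \left(-6 + \frac{j}{2}\right) = 7 - \frac{j}{2}$)
$B = i \sqrt{6}$ ($B = \sqrt{-6} = i \sqrt{6} \approx 2.4495 i$)
$A = \frac{1}{2} - \frac{5 i \sqrt{6}}{4}$ ($A = \frac{1}{2} + \frac{\left(-5\right) i \sqrt{6}}{4} = \frac{1}{2} - \frac{5 i \sqrt{6}}{4} \approx 0.5 - 3.0619 i$)
$h = - \frac{15}{2} - \frac{15 i \sqrt{6}}{4}$ ($h = 3 \left(\left(\frac{1}{2} - \frac{5 i \sqrt{6}}{4}\right) - \left(7 - 4\right)\right) = 3 \left(\left(\frac{1}{2} - \frac{5 i \sqrt{6}}{4}\right) - 3\right) = 3 \left(- \frac{5}{2} - \frac{5 i \sqrt{6}}{4}\right) = - \frac{15}{2} - \frac{15 i \sqrt{6}}{4} \approx -7.5 - 9.1856 i$)
$h^{2} = \left(- \frac{15}{2} - \frac{15 i \sqrt{6}}{4}\right)^{2}$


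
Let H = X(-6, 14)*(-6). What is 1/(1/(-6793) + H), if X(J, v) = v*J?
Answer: 6793/3423671 ≈ 0.0019841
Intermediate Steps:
X(J, v) = J*v
H = 504 (H = -6*14*(-6) = -84*(-6) = 504)
1/(1/(-6793) + H) = 1/(1/(-6793) + 504) = 1/(-1/6793 + 504) = 1/(3423671/6793) = 6793/3423671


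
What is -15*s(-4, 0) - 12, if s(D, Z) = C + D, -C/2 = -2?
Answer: -12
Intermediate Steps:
C = 4 (C = -2*(-2) = 4)
s(D, Z) = 4 + D
-15*s(-4, 0) - 12 = -15*(4 - 4) - 12 = -15*0 - 12 = 0 - 12 = -12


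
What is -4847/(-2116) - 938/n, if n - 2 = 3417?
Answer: 14587085/7234604 ≈ 2.0163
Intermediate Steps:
n = 3419 (n = 2 + 3417 = 3419)
-4847/(-2116) - 938/n = -4847/(-2116) - 938/3419 = -4847*(-1/2116) - 938*1/3419 = 4847/2116 - 938/3419 = 14587085/7234604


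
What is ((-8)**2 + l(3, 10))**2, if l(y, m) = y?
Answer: 4489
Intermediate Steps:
((-8)**2 + l(3, 10))**2 = ((-8)**2 + 3)**2 = (64 + 3)**2 = 67**2 = 4489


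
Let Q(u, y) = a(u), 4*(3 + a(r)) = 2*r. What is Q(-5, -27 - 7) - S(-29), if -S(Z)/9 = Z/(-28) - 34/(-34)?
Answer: 359/28 ≈ 12.821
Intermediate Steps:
a(r) = -3 + r/2 (a(r) = -3 + (2*r)/4 = -3 + r/2)
S(Z) = -9 + 9*Z/28 (S(Z) = -9*(Z/(-28) - 34/(-34)) = -9*(Z*(-1/28) - 34*(-1/34)) = -9*(-Z/28 + 1) = -9*(1 - Z/28) = -9 + 9*Z/28)
Q(u, y) = -3 + u/2
Q(-5, -27 - 7) - S(-29) = (-3 + (½)*(-5)) - (-9 + (9/28)*(-29)) = (-3 - 5/2) - (-9 - 261/28) = -11/2 - 1*(-513/28) = -11/2 + 513/28 = 359/28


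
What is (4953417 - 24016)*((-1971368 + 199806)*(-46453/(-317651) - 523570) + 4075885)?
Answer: 1452370011158140753130489/317651 ≈ 4.5722e+18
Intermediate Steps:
(4953417 - 24016)*((-1971368 + 199806)*(-46453/(-317651) - 523570) + 4075885) = 4929401*(-1771562*(-46453*(-1/317651) - 523570) + 4075885) = 4929401*(-1771562*(46453/317651 - 523570) + 4075885) = 4929401*(-1771562*(-166312487617/317651) + 4075885) = 4929401*(294632883187747754/317651 + 4075885) = 4929401*(294634177896693889/317651) = 1452370011158140753130489/317651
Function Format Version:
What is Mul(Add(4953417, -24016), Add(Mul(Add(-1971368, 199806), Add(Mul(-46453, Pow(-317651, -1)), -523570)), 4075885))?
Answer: Rational(1452370011158140753130489, 317651) ≈ 4.5722e+18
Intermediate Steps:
Mul(Add(4953417, -24016), Add(Mul(Add(-1971368, 199806), Add(Mul(-46453, Pow(-317651, -1)), -523570)), 4075885)) = Mul(4929401, Add(Mul(-1771562, Add(Mul(-46453, Rational(-1, 317651)), -523570)), 4075885)) = Mul(4929401, Add(Mul(-1771562, Add(Rational(46453, 317651), -523570)), 4075885)) = Mul(4929401, Add(Mul(-1771562, Rational(-166312487617, 317651)), 4075885)) = Mul(4929401, Add(Rational(294632883187747754, 317651), 4075885)) = Mul(4929401, Rational(294634177896693889, 317651)) = Rational(1452370011158140753130489, 317651)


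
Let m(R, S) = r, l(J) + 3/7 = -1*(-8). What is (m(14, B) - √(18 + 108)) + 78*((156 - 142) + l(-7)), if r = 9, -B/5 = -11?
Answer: 11841/7 - 3*√14 ≈ 1680.3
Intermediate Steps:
B = 55 (B = -5*(-11) = 55)
l(J) = 53/7 (l(J) = -3/7 - 1*(-8) = -3/7 + 8 = 53/7)
m(R, S) = 9
(m(14, B) - √(18 + 108)) + 78*((156 - 142) + l(-7)) = (9 - √(18 + 108)) + 78*((156 - 142) + 53/7) = (9 - √126) + 78*(14 + 53/7) = (9 - 3*√14) + 78*(151/7) = (9 - 3*√14) + 11778/7 = 11841/7 - 3*√14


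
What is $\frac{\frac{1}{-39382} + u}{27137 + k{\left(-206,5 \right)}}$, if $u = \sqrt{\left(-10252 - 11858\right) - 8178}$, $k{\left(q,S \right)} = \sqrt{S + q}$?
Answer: $\frac{i + 157528 \sqrt{1893}}{39382 \left(\sqrt{201} - 27137 i\right)} \approx 3.3496 \cdot 10^{-6} + 0.0064132 i$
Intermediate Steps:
$u = 4 i \sqrt{1893}$ ($u = \sqrt{\left(-10252 - 11858\right) - 8178} = \sqrt{-22110 - 8178} = \sqrt{-30288} = 4 i \sqrt{1893} \approx 174.03 i$)
$\frac{\frac{1}{-39382} + u}{27137 + k{\left(-206,5 \right)}} = \frac{\frac{1}{-39382} + 4 i \sqrt{1893}}{27137 + \sqrt{5 - 206}} = \frac{- \frac{1}{39382} + 4 i \sqrt{1893}}{27137 + \sqrt{-201}} = \frac{- \frac{1}{39382} + 4 i \sqrt{1893}}{27137 + i \sqrt{201}}$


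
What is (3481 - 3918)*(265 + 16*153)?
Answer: -1185581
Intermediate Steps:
(3481 - 3918)*(265 + 16*153) = -437*(265 + 2448) = -437*2713 = -1185581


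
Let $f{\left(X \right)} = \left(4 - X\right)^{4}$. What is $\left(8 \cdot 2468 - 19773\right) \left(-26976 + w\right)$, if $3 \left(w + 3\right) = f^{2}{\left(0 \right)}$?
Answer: $\frac{446629}{3} \approx 1.4888 \cdot 10^{5}$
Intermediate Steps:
$w = \frac{65527}{3}$ ($w = -3 + \frac{\left(\left(-4 + 0\right)^{4}\right)^{2}}{3} = -3 + \frac{\left(\left(-4\right)^{4}\right)^{2}}{3} = -3 + \frac{256^{2}}{3} = -3 + \frac{1}{3} \cdot 65536 = -3 + \frac{65536}{3} = \frac{65527}{3} \approx 21842.0$)
$\left(8 \cdot 2468 - 19773\right) \left(-26976 + w\right) = \left(8 \cdot 2468 - 19773\right) \left(-26976 + \frac{65527}{3}\right) = \left(19744 - 19773\right) \left(- \frac{15401}{3}\right) = \left(-29\right) \left(- \frac{15401}{3}\right) = \frac{446629}{3}$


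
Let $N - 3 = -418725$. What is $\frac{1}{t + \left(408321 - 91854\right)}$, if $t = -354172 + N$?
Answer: $- \frac{1}{456427} \approx -2.1909 \cdot 10^{-6}$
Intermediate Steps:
$N = -418722$ ($N = 3 - 418725 = -418722$)
$t = -772894$ ($t = -354172 - 418722 = -772894$)
$\frac{1}{t + \left(408321 - 91854\right)} = \frac{1}{-772894 + \left(408321 - 91854\right)} = \frac{1}{-772894 + 316467} = \frac{1}{-456427} = - \frac{1}{456427}$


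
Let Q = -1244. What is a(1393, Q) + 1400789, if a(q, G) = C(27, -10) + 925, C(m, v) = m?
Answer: 1401741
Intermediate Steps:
a(q, G) = 952 (a(q, G) = 27 + 925 = 952)
a(1393, Q) + 1400789 = 952 + 1400789 = 1401741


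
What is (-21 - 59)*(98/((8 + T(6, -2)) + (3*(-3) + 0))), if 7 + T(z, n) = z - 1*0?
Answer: 3920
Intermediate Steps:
T(z, n) = -7 + z (T(z, n) = -7 + (z - 1*0) = -7 + (z + 0) = -7 + z)
(-21 - 59)*(98/((8 + T(6, -2)) + (3*(-3) + 0))) = (-21 - 59)*(98/((8 + (-7 + 6)) + (3*(-3) + 0))) = -7840/((8 - 1) + (-9 + 0)) = -7840/(7 - 9) = -7840/(-2) = -7840*(-1)/2 = -80*(-49) = 3920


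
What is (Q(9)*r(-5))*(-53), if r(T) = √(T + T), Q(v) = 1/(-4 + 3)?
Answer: 53*I*√10 ≈ 167.6*I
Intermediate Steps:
Q(v) = -1 (Q(v) = 1/(-1) = -1)
r(T) = √2*√T (r(T) = √(2*T) = √2*√T)
(Q(9)*r(-5))*(-53) = -√2*√(-5)*(-53) = -√2*I*√5*(-53) = -I*√10*(-53) = 53*I*√10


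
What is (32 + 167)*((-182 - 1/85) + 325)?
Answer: 2418646/85 ≈ 28455.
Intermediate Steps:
(32 + 167)*((-182 - 1/85) + 325) = 199*((-182 - 1*1/85) + 325) = 199*((-182 - 1/85) + 325) = 199*(-15471/85 + 325) = 199*(12154/85) = 2418646/85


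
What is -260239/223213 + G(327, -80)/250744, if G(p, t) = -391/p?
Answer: -21337938552115/18301967794344 ≈ -1.1659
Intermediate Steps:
-260239/223213 + G(327, -80)/250744 = -260239/223213 - 391/327/250744 = -260239*1/223213 - 391*1/327*(1/250744) = -260239/223213 - 391/327*1/250744 = -260239/223213 - 391/81993288 = -21337938552115/18301967794344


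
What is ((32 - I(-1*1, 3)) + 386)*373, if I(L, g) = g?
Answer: 154795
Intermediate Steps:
((32 - I(-1*1, 3)) + 386)*373 = ((32 - 1*3) + 386)*373 = ((32 - 3) + 386)*373 = (29 + 386)*373 = 415*373 = 154795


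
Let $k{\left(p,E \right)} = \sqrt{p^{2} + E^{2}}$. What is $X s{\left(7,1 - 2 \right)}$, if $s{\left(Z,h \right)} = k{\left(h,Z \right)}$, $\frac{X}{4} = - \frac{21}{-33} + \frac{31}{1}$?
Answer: $\frac{6960 \sqrt{2}}{11} \approx 894.81$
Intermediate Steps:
$k{\left(p,E \right)} = \sqrt{E^{2} + p^{2}}$
$X = \frac{1392}{11}$ ($X = 4 \left(- \frac{21}{-33} + \frac{31}{1}\right) = 4 \left(\left(-21\right) \left(- \frac{1}{33}\right) + 31 \cdot 1\right) = 4 \left(\frac{7}{11} + 31\right) = 4 \cdot \frac{348}{11} = \frac{1392}{11} \approx 126.55$)
$s{\left(Z,h \right)} = \sqrt{Z^{2} + h^{2}}$
$X s{\left(7,1 - 2 \right)} = \frac{1392 \sqrt{7^{2} + \left(1 - 2\right)^{2}}}{11} = \frac{1392 \sqrt{49 + \left(1 - 2\right)^{2}}}{11} = \frac{1392 \sqrt{49 + \left(-1\right)^{2}}}{11} = \frac{1392 \sqrt{49 + 1}}{11} = \frac{1392 \sqrt{50}}{11} = \frac{1392 \cdot 5 \sqrt{2}}{11} = \frac{6960 \sqrt{2}}{11}$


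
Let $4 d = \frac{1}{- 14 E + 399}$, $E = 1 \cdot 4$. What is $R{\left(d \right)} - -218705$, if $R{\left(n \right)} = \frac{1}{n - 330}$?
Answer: $\frac{99020655723}{452759} \approx 2.1871 \cdot 10^{5}$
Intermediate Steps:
$E = 4$
$d = \frac{1}{1372}$ ($d = \frac{1}{4 \left(\left(-14\right) 4 + 399\right)} = \frac{1}{4 \left(-56 + 399\right)} = \frac{1}{4 \cdot 343} = \frac{1}{4} \cdot \frac{1}{343} = \frac{1}{1372} \approx 0.00072886$)
$R{\left(n \right)} = \frac{1}{-330 + n}$ ($R{\left(n \right)} = \frac{1}{n - 330} = \frac{1}{-330 + n}$)
$R{\left(d \right)} - -218705 = \frac{1}{-330 + \frac{1}{1372}} - -218705 = \frac{1}{- \frac{452759}{1372}} + 218705 = - \frac{1372}{452759} + 218705 = \frac{99020655723}{452759}$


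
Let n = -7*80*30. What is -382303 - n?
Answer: -365503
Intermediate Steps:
n = -16800 (n = -560*30 = -16800)
-382303 - n = -382303 - 1*(-16800) = -382303 + 16800 = -365503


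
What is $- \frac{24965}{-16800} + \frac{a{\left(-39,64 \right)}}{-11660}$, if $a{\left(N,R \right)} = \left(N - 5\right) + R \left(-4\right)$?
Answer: $\frac{2961319}{1958880} \approx 1.5117$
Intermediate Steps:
$a{\left(N,R \right)} = -5 + N - 4 R$ ($a{\left(N,R \right)} = \left(-5 + N\right) - 4 R = -5 + N - 4 R$)
$- \frac{24965}{-16800} + \frac{a{\left(-39,64 \right)}}{-11660} = - \frac{24965}{-16800} + \frac{-5 - 39 - 256}{-11660} = \left(-24965\right) \left(- \frac{1}{16800}\right) + \left(-5 - 39 - 256\right) \left(- \frac{1}{11660}\right) = \frac{4993}{3360} - - \frac{15}{583} = \frac{4993}{3360} + \frac{15}{583} = \frac{2961319}{1958880}$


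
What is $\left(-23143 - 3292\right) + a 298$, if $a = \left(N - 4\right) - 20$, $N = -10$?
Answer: $-36567$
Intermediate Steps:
$a = -34$ ($a = \left(-10 - 4\right) - 20 = -14 - 20 = -34$)
$\left(-23143 - 3292\right) + a 298 = \left(-23143 - 3292\right) - 10132 = -26435 - 10132 = -36567$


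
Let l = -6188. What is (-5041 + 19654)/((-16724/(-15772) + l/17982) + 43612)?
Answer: 518052959469/1546136776685 ≈ 0.33506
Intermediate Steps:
(-5041 + 19654)/((-16724/(-15772) + l/17982) + 43612) = (-5041 + 19654)/((-16724/(-15772) - 6188/17982) + 43612) = 14613/((-16724*(-1/15772) - 6188*1/17982) + 43612) = 14613/((4181/3943 - 3094/8991) + 43612) = 14613/(25391729/35451513 + 43612) = 14613/(1546136776685/35451513) = 14613*(35451513/1546136776685) = 518052959469/1546136776685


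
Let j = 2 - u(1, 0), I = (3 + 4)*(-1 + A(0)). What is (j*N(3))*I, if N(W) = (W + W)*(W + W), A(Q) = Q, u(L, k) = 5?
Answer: 756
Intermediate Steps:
I = -7 (I = (3 + 4)*(-1 + 0) = 7*(-1) = -7)
j = -3 (j = 2 - 1*5 = 2 - 5 = -3)
N(W) = 4*W² (N(W) = (2*W)*(2*W) = 4*W²)
(j*N(3))*I = -12*3²*(-7) = -12*9*(-7) = -3*36*(-7) = -108*(-7) = 756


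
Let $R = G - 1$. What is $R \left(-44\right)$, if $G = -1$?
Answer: $88$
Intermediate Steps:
$R = -2$ ($R = -1 - 1 = -2$)
$R \left(-44\right) = \left(-2\right) \left(-44\right) = 88$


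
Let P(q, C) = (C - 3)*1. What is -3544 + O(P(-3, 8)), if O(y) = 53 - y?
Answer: -3496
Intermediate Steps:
P(q, C) = -3 + C (P(q, C) = (-3 + C)*1 = -3 + C)
-3544 + O(P(-3, 8)) = -3544 + (53 - (-3 + 8)) = -3544 + (53 - 1*5) = -3544 + (53 - 5) = -3544 + 48 = -3496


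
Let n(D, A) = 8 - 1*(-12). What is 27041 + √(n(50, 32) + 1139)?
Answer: 27041 + √1159 ≈ 27075.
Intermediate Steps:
n(D, A) = 20 (n(D, A) = 8 + 12 = 20)
27041 + √(n(50, 32) + 1139) = 27041 + √(20 + 1139) = 27041 + √1159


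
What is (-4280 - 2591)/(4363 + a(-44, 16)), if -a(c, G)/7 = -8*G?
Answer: -6871/5259 ≈ -1.3065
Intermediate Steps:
a(c, G) = 56*G (a(c, G) = -(-56)*G = 56*G)
(-4280 - 2591)/(4363 + a(-44, 16)) = (-4280 - 2591)/(4363 + 56*16) = -6871/(4363 + 896) = -6871/5259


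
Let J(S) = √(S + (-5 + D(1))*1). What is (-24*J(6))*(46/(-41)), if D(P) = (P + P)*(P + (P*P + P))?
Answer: 1104*√7/41 ≈ 71.242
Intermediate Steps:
D(P) = 2*P*(P² + 2*P) (D(P) = (2*P)*(P + (P² + P)) = (2*P)*(P + (P + P²)) = (2*P)*(P² + 2*P) = 2*P*(P² + 2*P))
J(S) = √(1 + S) (J(S) = √(S + (-5 + 2*1²*(2 + 1))*1) = √(S + (-5 + 2*1*3)*1) = √(S + (-5 + 6)*1) = √(S + 1*1) = √(S + 1) = √(1 + S))
(-24*J(6))*(46/(-41)) = (-24*√(1 + 6))*(46/(-41)) = (-24*√7)*(46*(-1/41)) = -24*√7*(-46/41) = 1104*√7/41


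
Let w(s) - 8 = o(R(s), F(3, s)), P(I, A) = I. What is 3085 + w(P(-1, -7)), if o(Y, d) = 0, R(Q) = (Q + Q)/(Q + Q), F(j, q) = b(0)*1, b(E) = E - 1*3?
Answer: 3093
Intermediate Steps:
b(E) = -3 + E (b(E) = E - 3 = -3 + E)
F(j, q) = -3 (F(j, q) = (-3 + 0)*1 = -3*1 = -3)
R(Q) = 1 (R(Q) = (2*Q)/((2*Q)) = (2*Q)*(1/(2*Q)) = 1)
w(s) = 8 (w(s) = 8 + 0 = 8)
3085 + w(P(-1, -7)) = 3085 + 8 = 3093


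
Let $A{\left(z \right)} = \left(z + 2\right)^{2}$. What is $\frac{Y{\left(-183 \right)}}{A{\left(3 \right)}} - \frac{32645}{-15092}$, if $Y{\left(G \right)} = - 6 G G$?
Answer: $- \frac{3031679803}{377300} \approx -8035.2$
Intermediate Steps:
$A{\left(z \right)} = \left(2 + z\right)^{2}$
$Y{\left(G \right)} = - 6 G^{2}$
$\frac{Y{\left(-183 \right)}}{A{\left(3 \right)}} - \frac{32645}{-15092} = \frac{\left(-6\right) \left(-183\right)^{2}}{\left(2 + 3\right)^{2}} - \frac{32645}{-15092} = \frac{\left(-6\right) 33489}{5^{2}} - - \frac{32645}{15092} = - \frac{200934}{25} + \frac{32645}{15092} = - \frac{3031679803}{377300}$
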